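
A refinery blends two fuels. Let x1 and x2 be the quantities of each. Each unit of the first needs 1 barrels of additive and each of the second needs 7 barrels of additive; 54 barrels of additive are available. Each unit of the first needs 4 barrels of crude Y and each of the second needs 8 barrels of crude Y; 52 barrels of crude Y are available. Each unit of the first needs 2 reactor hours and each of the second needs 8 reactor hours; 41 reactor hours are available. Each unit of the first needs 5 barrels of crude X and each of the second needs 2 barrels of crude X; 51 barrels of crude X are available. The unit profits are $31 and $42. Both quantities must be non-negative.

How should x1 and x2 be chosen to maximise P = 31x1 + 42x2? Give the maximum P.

x1 = 19/2, x2 = 7/4, maximum P = 368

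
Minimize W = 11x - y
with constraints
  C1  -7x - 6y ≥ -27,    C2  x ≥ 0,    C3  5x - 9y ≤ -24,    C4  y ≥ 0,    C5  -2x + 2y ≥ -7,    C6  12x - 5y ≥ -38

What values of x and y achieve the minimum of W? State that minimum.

x = 0, y = 9/2, minimum W = -9/2

The optimum lies where -7x - 6y = -27 and x = 0.
Solving simultaneously gives x = 0, y = 9/2.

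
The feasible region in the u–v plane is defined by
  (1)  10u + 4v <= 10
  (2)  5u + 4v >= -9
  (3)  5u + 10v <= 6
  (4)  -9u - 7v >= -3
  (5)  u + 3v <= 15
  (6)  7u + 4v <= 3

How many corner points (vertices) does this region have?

Of the 15 pairwise boundary intersections, those satisfying every inequality are:
  (19/5, -7)
  (7/3, -10/3)
  (-19/5, 5/2)
  (-12/55, 39/55)
  (9/13, -6/13)

5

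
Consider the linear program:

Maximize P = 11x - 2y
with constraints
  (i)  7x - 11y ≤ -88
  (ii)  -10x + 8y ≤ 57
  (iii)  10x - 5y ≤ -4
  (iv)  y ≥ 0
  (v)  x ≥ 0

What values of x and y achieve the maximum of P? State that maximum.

Vertices and P = 11x - 2y:
  (77/54, 481/54) → P = -115/54
  (132/25, 284/25) → P = 884/25
  (253/30, 53/3) → P = 1723/30

The optimum lies where -10x + 8y = 57 and 10x - 5y = -4.
Solving simultaneously gives x = 253/30, y = 53/3.

x = 253/30, y = 53/3, maximum P = 1723/30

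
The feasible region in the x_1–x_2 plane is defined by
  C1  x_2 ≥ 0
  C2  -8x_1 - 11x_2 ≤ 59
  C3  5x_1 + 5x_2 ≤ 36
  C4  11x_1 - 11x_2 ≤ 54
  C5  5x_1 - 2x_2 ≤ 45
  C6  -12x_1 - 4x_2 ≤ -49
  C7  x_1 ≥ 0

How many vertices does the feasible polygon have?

4

Pairwise boundary intersections that survive every other constraint:
  (54/11, 0)
  (49/12, 0)
  (333/55, 63/55)
  (101/40, 187/40)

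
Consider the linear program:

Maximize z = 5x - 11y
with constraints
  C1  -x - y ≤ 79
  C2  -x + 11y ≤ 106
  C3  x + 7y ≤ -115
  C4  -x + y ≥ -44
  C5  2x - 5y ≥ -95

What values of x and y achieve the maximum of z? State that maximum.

x = -35/2, y = -123/2, maximum z = 589

Vertices and z = 5x - 11y:
  (-35/2, -123/2) → z = 589
  (-70, -9) → z = -251
  (193/8, -159/8) → z = 1357/4
  (-1240/19, -135/19) → z = -4715/19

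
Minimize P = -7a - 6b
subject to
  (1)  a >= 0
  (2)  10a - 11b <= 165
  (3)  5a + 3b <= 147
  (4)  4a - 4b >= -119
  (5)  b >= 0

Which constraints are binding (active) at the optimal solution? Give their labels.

Extreme points and P = -7a - 6b:
  (0, 119/4) → P = -357/2
  (0, 0) → P = 0
  (2112/85, 129/17) → P = -18654/85
  (33/2, 0) → P = -231/2
  (231/32, 1183/32) → P = -8715/32

The minimum is at (231/32, 1183/32). Substituting into each constraint, equality holds for (3) and (4); the remaining constraints have slack.

(3) and (4)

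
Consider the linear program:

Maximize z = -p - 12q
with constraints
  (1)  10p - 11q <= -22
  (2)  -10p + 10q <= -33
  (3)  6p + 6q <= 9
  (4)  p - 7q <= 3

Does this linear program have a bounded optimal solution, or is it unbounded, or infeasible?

infeasible

The boundaries 10p - 11q = -22 and -10p + 10q = -33 meet at (583/10, 55), but that point violates 6p + 6q ≤ 9. Every candidate vertex is excluded by some other constraint, so the feasible region is empty.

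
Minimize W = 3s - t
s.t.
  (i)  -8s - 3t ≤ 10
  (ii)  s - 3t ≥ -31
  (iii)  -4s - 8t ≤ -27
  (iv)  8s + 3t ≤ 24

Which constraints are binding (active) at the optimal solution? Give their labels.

(i) and (ii)

Feasible corners and W = 3s - t:
  (-41/9, 238/27) → W = -607/27
  (-161/52, 64/13) → W = -739/52
  (-7/9, 272/27) → W = -335/27
  (111/52, 30/13) → W = 213/52

The minimum is at (-41/9, 238/27). Substituting into each constraint, equality holds for (i) and (ii); the remaining constraints have slack.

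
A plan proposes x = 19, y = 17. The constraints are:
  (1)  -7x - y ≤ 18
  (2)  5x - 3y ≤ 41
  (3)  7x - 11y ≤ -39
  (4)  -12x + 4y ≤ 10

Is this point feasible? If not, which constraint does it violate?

Constraint (2): 5x - 3y = 44, which is not ≤ 41. All other constraints are satisfied.

not feasible — violates (2)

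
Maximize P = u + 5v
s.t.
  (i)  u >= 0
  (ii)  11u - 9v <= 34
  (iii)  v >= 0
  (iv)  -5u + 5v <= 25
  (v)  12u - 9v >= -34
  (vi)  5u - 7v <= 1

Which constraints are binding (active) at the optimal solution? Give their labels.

Feasible corners and P = u + 5v:
  (0, 0) → P = 0
  (0, 34/9) → P = 170/9
  (79/2, 89/2) → P = 262
  (229/32, 159/32) → P = 32
  (1/5, 0) → P = 1/5
  (11/3, 26/3) → P = 47

The maximum is at (79/2, 89/2). Substituting into each constraint, equality holds for (ii) and (iv); the remaining constraints have slack.

(ii) and (iv)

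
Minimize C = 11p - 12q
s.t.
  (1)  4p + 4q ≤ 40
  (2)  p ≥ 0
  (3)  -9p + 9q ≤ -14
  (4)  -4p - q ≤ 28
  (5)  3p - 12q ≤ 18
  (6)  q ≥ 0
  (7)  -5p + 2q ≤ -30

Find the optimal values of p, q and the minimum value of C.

p = 50/7, q = 20/7, minimum C = 310/7

Extreme points and C = 11p - 12q:
  (46/5, 4/5) → C = 458/5
  (50/7, 20/7) → C = 310/7
  (6, 0) → C = 66

The optimum lies where 4p + 4q = 40 and -5p + 2q = -30.
Solving simultaneously gives p = 50/7, q = 20/7.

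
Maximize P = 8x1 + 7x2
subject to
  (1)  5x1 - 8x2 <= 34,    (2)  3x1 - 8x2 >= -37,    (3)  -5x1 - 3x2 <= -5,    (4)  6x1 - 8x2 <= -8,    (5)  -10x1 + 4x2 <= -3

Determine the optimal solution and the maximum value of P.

x1 = 29/3, x2 = 33/4, maximum P = 1621/12

Vertices and P = 8x1 + 7x2:
  (29/3, 33/4) → P = 1621/12
  (43/17, 379/68) → P = 237/4
  (1, 7/4) → P = 81/4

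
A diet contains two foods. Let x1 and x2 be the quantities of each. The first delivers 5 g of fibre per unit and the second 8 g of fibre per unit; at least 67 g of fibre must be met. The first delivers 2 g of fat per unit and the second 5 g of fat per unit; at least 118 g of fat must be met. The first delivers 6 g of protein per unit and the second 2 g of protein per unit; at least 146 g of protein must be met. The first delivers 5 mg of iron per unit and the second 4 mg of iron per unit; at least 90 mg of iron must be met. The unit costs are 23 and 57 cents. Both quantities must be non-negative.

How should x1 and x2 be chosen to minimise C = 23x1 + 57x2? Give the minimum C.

x1 = 19, x2 = 16, minimum C = 1349

Vertices and C = 23x1 + 57x2:
  (0, 73) → C = 4161
  (59, 0) → C = 1357
  (19, 16) → C = 1349
The feasible region is unbounded (it extends along (0, 1), (1, 0)), but C strictly increases along every unbounded feasible direction, so there is no improving ray and the minimum is attained at a vertex.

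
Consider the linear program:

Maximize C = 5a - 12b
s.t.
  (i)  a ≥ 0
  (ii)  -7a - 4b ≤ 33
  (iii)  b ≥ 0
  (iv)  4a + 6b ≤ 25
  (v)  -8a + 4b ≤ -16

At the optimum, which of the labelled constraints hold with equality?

Vertices and C = 5a - 12b:
  (25/4, 0) → C = 125/4
  (2, 0) → C = 10
  (49/16, 17/8) → C = -163/16

The maximum is at (25/4, 0). Substituting into each constraint, equality holds for (iii) and (iv); the remaining constraints have slack.

(iii) and (iv)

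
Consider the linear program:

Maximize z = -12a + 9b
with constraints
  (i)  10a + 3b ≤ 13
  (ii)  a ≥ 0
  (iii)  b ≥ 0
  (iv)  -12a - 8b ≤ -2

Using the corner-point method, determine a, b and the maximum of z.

Vertices and z = -12a + 9b:
  (0, 13/3) → z = 39
  (13/10, 0) → z = -78/5
  (0, 1/4) → z = 9/4
  (1/6, 0) → z = -2

The binding constraints are 10a + 3b = 13 and a = 0.
Solving simultaneously gives a = 0, b = 13/3.

a = 0, b = 13/3, maximum z = 39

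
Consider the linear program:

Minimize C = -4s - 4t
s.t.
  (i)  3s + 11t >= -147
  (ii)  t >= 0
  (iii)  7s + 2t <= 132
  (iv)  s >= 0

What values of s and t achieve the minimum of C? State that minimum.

s = 0, t = 66, minimum C = -264

Corner points and C = -4s - 4t:
  (132/7, 0) → C = -528/7
  (0, 0) → C = 0
  (0, 66) → C = -264

The optimum lies where 7s + 2t = 132 and s = 0.
Solving simultaneously gives s = 0, t = 66.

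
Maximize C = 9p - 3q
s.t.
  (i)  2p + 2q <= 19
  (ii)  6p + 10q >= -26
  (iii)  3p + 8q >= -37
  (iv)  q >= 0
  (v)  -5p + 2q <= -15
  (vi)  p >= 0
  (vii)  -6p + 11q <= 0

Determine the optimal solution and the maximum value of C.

At the optimal vertex, 2p + 2q = 19 and q = 0.
Solving simultaneously gives p = 19/2, q = 0.

p = 19/2, q = 0, maximum C = 171/2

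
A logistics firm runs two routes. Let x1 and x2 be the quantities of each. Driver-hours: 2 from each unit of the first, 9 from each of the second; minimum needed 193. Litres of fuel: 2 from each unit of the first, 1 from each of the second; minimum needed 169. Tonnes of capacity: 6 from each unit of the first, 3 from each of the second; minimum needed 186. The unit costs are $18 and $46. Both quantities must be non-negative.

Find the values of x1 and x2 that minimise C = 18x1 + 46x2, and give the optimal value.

Feasible corners and C = 18x1 + 46x2:
  (0, 169) → C = 7774
  (193/2, 0) → C = 1737
  (83, 3) → C = 1632
The feasible region is unbounded (it extends along (0, 1), (1, 0)), but C strictly increases along every unbounded feasible direction, so there is no improving ray and the minimum is attained at a vertex.

The optimum lies where 2x1 + 9x2 = 193 and 2x1 + x2 = 169.
Solving simultaneously gives x1 = 83, x2 = 3.

x1 = 83, x2 = 3, minimum C = 1632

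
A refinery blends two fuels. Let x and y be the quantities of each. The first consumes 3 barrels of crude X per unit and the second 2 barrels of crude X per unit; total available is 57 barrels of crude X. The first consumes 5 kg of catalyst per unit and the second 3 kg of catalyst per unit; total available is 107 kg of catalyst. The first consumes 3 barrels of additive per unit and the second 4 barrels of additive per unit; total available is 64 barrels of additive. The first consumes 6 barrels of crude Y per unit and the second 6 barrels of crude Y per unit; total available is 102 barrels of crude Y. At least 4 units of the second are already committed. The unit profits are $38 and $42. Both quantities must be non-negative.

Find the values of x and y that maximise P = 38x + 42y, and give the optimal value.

x = 4, y = 13, maximum P = 698

Extreme points and P = 38x + 42y:
  (0, 16) → P = 672
  (0, 4) → P = 168
  (4, 13) → P = 698
  (13, 4) → P = 662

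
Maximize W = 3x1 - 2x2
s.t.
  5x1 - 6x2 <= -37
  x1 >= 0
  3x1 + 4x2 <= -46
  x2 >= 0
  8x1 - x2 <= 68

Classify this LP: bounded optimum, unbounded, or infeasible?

The boundaries 5x1 - 6x2 = -37 and x1 = 0 meet at (0, 37/6), but that point violates 3x1 + 4x2 ≤ -46. Every candidate vertex is excluded by some other constraint, so the feasible region is empty.

infeasible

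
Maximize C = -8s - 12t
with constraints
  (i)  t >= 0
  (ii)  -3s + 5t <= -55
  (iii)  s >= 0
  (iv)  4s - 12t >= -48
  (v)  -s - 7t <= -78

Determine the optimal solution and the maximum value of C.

The feasible region is unbounded (it extends along (3, 1), (1, 0)), but C strictly decreases along every unbounded feasible direction, so there is no improving ray and the maximum is attained at a vertex.

s = 775/26, t = 179/26, maximum C = -4174/13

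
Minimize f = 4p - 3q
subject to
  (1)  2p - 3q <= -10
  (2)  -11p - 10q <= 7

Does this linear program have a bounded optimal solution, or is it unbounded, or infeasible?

From the feasible point (-121/53, 96/53), moving in the direction (-10, 11) keeps every constraint satisfied while f decreases without bound.

unbounded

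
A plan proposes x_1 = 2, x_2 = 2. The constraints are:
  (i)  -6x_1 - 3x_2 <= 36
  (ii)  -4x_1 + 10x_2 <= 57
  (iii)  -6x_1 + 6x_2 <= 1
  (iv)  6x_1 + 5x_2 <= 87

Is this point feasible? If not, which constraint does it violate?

feasible

(i): -18 ≤ 36 ✓
(ii): 12 ≤ 57 ✓
(iii): 0 ≤ 1 ✓
(iv): 22 ≤ 87 ✓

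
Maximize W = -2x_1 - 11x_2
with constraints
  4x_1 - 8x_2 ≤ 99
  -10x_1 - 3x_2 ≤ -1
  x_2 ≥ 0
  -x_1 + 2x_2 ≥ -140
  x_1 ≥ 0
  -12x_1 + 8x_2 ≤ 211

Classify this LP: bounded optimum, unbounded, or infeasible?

Extreme points and W = -2x_1 - 11x_2:
  (99/4, 0) → W = -99/2
  (1/10, 0) → W = -1/5
  (0, 1/3) → W = -11/3
  (0, 211/8) → W = -2321/8
The feasible region has finitely many vertices and no improving ray; the maximum is -1/5 at (1/10, 0).

bounded optimum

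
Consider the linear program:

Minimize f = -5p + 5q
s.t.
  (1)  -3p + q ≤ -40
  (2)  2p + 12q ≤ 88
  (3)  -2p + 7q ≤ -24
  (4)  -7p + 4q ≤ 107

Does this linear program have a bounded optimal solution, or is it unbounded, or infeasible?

unbounded

From the feasible point (256/19, 8/19), moving in the direction (-1, -3) keeps every constraint satisfied while f decreases without bound.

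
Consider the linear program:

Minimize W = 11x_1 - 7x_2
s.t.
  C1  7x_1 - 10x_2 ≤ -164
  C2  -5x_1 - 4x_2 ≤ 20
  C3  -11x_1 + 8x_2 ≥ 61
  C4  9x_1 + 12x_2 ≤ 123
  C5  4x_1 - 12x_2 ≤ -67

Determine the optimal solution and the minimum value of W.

x_1 = -61/2, x_2 = 265/8, minimum W = -4539/8

Corner points and W = 11x_1 - 7x_2:
  (-428/39, 340/39) → W = -7088/39
  (-123/29, 779/58) → W = -8159/58
  (-61/2, 265/8) → W = -4539/8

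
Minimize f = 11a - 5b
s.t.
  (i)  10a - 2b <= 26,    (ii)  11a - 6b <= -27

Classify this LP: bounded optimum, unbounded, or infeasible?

From the feasible point (105/19, 278/19), moving in the direction (-6, -11) keeps every constraint satisfied while f decreases without bound.

unbounded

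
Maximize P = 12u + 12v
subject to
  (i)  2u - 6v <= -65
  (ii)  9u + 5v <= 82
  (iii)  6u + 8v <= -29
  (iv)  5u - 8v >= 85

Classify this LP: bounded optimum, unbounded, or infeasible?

The boundaries 2u - 6v = -65 and 6u + 8v = -29 meet at (-347/26, 83/13), but that point violates 5u - 8v ≥ 85. Every candidate vertex is excluded by some other constraint, so the feasible region is empty.

infeasible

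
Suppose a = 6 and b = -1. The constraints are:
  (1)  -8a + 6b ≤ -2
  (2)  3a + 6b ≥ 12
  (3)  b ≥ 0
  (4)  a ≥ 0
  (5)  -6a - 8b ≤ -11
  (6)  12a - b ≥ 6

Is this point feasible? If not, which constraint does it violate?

not feasible — violates (3)

Constraint (3): b = -1, which is not ≥ 0. All other constraints are satisfied.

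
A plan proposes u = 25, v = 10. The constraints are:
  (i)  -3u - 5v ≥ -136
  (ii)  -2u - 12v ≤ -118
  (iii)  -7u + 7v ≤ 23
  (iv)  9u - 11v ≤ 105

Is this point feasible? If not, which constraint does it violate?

not feasible — violates (iv)

Constraint (iv): 9u - 11v = 115, which is not ≤ 105. All other constraints are satisfied.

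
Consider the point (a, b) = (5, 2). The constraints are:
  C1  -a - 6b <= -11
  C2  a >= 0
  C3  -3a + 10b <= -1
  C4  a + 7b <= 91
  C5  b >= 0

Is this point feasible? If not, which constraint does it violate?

not feasible — violates C3

Constraint C3: -3a + 10b = 5, which is not ≤ -1. All other constraints are satisfied.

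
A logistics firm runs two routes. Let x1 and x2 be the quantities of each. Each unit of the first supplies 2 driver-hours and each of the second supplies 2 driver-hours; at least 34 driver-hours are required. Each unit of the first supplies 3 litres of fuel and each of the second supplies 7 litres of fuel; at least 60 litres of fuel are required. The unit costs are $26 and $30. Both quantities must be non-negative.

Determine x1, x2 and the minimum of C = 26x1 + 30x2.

Extreme points and C = 26x1 + 30x2:
  (0, 17) → C = 510
  (20, 0) → C = 520
  (59/4, 9/4) → C = 451
The feasible region is unbounded (it extends along (0, 1), (1, 0)), but C strictly increases along every unbounded feasible direction, so there is no improving ray and the minimum is attained at a vertex.

The binding constraints are 2x1 + 2x2 = 34 and 3x1 + 7x2 = 60.
Solving simultaneously gives x1 = 59/4, x2 = 9/4.

x1 = 59/4, x2 = 9/4, minimum C = 451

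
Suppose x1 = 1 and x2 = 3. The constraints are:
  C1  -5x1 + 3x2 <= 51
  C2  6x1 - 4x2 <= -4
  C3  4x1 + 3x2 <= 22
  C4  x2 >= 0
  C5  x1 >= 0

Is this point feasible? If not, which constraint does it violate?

C1: 4 ≤ 51 ✓
C2: -6 ≤ -4 ✓
C3: 13 ≤ 22 ✓
C4: 3 ≥ 0 ✓
C5: 1 ≥ 0 ✓

feasible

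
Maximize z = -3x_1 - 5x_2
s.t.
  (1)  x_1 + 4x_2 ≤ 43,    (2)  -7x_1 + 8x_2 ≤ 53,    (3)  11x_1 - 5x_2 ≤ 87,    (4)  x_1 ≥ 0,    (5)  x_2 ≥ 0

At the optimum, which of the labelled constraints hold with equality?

(4) and (5)

Corner points and z = -3x_1 - 5x_2:
  (11/3, 59/6) → z = -361/6
  (563/49, 386/49) → z = -517/7
  (0, 53/8) → z = -265/8
  (87/11, 0) → z = -261/11
  (0, 0) → z = 0

The maximum is at (0, 0). Substituting into each constraint, equality holds for (4) and (5); the remaining constraints have slack.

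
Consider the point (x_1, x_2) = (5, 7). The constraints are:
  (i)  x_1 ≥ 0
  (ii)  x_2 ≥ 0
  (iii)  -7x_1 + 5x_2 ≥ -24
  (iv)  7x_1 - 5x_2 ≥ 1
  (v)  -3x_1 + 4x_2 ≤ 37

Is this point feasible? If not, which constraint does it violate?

Constraint (iv): 7x_1 - 5x_2 = 0, which is not ≥ 1. All other constraints are satisfied.

not feasible — violates (iv)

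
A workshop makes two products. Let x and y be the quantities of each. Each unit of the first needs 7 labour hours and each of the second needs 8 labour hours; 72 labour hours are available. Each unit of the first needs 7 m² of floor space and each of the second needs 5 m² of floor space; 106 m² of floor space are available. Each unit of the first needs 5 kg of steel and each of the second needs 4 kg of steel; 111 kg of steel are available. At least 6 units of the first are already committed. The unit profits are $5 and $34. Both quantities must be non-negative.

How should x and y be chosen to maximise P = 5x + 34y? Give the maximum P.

x = 6, y = 15/4, maximum P = 315/2

Feasible corners and P = 5x + 34y:
  (72/7, 0) → P = 360/7
  (6, 0) → P = 30
  (6, 15/4) → P = 315/2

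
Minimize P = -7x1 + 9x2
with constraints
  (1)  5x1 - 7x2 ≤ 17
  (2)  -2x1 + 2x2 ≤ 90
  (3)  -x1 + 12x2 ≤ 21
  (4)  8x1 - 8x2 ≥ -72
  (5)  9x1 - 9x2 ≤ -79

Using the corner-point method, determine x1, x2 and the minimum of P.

Feasible corners and P = -7x1 + 9x2:
  (-40, -31) → P = 1
  (-353/9, -274/9) → P = 5/9
  (-87/11, 12/11) → P = 717/11
  (-23/3, 10/9) → P = 191/3

x1 = -353/9, x2 = -274/9, minimum P = 5/9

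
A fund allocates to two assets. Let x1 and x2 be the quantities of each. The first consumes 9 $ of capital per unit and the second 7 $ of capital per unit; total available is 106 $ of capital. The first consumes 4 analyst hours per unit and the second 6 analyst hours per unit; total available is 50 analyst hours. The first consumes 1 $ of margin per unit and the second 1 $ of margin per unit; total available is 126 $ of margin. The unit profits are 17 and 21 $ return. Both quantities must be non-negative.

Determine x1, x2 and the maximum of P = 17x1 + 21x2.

x1 = 11, x2 = 1, maximum P = 208

Corner points and P = 17x1 + 21x2:
  (0, 0) → P = 0
  (0, 25/3) → P = 175
  (106/9, 0) → P = 1802/9
  (11, 1) → P = 208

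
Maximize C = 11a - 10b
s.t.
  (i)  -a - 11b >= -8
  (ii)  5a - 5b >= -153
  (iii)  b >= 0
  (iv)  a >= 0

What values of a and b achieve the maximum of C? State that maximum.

Vertices and C = 11a - 10b:
  (8, 0) → C = 88
  (0, 8/11) → C = -80/11
  (0, 0) → C = 0

The optimum lies where -a - 11b = -8 and b = 0.
Solving simultaneously gives a = 8, b = 0.

a = 8, b = 0, maximum C = 88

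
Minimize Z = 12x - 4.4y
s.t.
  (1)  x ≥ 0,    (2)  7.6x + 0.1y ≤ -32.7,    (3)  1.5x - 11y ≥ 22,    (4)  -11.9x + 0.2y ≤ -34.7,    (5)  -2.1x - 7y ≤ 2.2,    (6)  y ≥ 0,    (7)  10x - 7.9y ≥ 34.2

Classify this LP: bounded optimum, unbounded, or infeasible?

The boundaries 1.5x - 11y = 22 and y = 0 meet at (44/3, 0), but that point violates 7.6x + 0.1y ≤ -32.7. Every candidate vertex is excluded by some other constraint, so the feasible region is empty.

infeasible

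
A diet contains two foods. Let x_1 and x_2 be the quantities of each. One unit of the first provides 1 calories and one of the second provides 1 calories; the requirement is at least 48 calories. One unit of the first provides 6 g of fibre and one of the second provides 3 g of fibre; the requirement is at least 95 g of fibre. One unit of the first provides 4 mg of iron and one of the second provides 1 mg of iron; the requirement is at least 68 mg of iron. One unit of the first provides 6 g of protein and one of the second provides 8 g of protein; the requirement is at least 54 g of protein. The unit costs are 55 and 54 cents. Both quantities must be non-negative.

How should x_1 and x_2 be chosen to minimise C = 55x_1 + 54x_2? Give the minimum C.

The feasible region is unbounded (it extends along (0, 1), (1, 0)), but C strictly increases along every unbounded feasible direction, so there is no improving ray and the minimum is attained at a vertex.

The binding constraints are x_1 + x_2 = 48 and 4x_1 + x_2 = 68.
Solving simultaneously gives x_1 = 20/3, x_2 = 124/3.

x_1 = 20/3, x_2 = 124/3, minimum C = 7796/3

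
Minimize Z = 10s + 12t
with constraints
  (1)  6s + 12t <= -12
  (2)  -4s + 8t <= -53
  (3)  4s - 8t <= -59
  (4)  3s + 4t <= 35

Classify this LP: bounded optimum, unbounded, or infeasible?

infeasible

Constraints -4s + 8t ≤ -53 and 4s - 8t ≤ -59 have parallel boundaries but demand opposite sides — no point can satisfy both, so the region is empty.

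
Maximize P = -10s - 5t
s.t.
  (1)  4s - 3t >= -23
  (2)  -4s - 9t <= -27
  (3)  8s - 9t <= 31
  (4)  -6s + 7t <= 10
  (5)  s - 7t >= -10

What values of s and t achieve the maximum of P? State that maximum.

s = 99/37, t = 67/37, maximum P = -1325/37

Feasible corners and P = -10s - 5t:
  (29/6, 23/27) → P = -1420/27
  (99/37, 67/37) → P = -1325/37
  (307/47, 111/47) → P = -3625/47

The binding constraints are -4s - 9t = -27 and s - 7t = -10.
Solving simultaneously gives s = 99/37, t = 67/37.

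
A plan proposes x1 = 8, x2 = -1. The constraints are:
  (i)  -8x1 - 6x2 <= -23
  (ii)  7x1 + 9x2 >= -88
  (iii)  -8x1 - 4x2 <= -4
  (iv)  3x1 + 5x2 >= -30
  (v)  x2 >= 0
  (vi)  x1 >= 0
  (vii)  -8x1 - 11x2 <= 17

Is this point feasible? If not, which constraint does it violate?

not feasible — violates (v)

Constraint (v): x2 = -1, which is not ≥ 0. All other constraints are satisfied.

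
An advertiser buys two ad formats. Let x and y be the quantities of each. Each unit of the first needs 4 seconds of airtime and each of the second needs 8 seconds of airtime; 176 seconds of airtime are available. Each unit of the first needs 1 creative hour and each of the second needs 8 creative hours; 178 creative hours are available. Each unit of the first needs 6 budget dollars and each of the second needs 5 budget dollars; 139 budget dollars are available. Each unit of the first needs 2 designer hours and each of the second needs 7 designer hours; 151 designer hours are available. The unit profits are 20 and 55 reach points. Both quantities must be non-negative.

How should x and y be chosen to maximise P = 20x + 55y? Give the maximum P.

x = 2, y = 21, maximum P = 1195

Corner points and P = 20x + 55y:
  (0, 0) → P = 0
  (0, 151/7) → P = 8305/7
  (139/6, 0) → P = 1390/3
  (58/7, 125/7) → P = 8035/7
  (2, 21) → P = 1195

The binding constraints are 4x + 8y = 176 and 2x + 7y = 151.
Solving simultaneously gives x = 2, y = 21.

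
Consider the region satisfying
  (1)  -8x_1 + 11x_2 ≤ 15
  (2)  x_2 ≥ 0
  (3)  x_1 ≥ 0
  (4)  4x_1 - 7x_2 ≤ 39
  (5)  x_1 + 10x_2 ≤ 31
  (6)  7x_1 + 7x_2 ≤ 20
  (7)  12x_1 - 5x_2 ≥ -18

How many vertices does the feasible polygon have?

4

Intersecting each pair of boundary lines and keeping only the points that satisfy every inequality leaves:
  (0, 15/11)
  (115/133, 265/133)
  (0, 0)
  (20/7, 0)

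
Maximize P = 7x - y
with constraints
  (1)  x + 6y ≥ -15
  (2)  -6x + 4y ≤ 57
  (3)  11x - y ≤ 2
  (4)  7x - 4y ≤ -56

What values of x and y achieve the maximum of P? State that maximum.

x = 1, y = 63/4, maximum P = -35/4

Corner points and P = 7x - y:
  (-201/20, -33/40) → P = -2781/40
  (-198/23, -49/46) → P = -2723/46
  (1, 63/4) → P = -35/4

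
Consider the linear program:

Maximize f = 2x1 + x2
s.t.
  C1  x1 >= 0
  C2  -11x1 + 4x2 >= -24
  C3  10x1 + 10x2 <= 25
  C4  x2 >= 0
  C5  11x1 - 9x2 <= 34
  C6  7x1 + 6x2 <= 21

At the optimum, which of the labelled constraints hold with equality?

C2 and C3

Vertices and f = 2x1 + x2:
  (0, 5/2) → f = 5/2
  (0, 0) → f = 0
  (34/15, 7/30) → f = 143/30
  (24/11, 0) → f = 48/11

The maximum is at (34/15, 7/30). Substituting into each constraint, equality holds for C2 and C3; the remaining constraints have slack.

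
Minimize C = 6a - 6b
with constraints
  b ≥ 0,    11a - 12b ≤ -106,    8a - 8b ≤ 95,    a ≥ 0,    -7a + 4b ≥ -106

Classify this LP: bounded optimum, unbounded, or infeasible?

unbounded

From the feasible point (0, 53/6), moving in the direction (0, 1) keeps every constraint satisfied while C decreases without bound.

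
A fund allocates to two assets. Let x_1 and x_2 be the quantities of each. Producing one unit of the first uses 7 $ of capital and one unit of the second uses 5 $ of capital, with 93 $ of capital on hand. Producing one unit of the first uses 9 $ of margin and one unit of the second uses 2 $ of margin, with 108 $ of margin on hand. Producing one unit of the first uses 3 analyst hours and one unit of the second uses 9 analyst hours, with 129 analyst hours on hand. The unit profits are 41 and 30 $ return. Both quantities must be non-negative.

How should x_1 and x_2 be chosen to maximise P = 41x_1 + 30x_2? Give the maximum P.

Vertices and P = 41x_1 + 30x_2:
  (0, 0) → P = 0
  (0, 43/3) → P = 430
  (12, 0) → P = 492
  (354/31, 81/31) → P = 16944/31
  (4, 13) → P = 554

x_1 = 4, x_2 = 13, maximum P = 554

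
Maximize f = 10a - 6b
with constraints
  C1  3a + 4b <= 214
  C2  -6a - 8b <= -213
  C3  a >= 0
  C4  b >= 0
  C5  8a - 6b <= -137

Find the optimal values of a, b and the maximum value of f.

a = 368/25, b = 2123/50, maximum f = -2689/25

Extreme points and f = 10a - 6b:
  (0, 107/2) → f = -321
  (368/25, 2123/50) → f = -2689/25
  (0, 213/8) → f = -639/4
  (91/50, 1263/50) → f = -3334/25

At the optimal vertex, 3a + 4b = 214 and 8a - 6b = -137.
Solving simultaneously gives a = 368/25, b = 2123/50.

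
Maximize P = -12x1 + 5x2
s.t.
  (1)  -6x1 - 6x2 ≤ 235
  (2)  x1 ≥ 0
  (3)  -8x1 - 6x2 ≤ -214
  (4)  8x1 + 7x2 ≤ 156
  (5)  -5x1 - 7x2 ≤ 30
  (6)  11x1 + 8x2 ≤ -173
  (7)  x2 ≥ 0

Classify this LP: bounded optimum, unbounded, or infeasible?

infeasible

The boundaries 11x1 + 8x2 = -173 and x2 = 0 meet at (-173/11, 0), but that point violates x1 ≥ 0. Every candidate vertex is excluded by some other constraint, so the feasible region is empty.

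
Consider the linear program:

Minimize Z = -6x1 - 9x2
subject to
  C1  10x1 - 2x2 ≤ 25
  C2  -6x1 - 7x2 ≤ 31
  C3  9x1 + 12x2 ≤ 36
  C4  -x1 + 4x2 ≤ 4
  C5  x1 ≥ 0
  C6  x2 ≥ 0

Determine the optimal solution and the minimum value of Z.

x1 = 2, x2 = 3/2, minimum Z = -51/2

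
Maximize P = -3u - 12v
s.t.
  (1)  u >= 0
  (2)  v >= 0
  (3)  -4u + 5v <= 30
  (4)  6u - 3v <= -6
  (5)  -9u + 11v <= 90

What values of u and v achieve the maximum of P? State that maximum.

u = 0, v = 2, maximum P = -24

Feasible corners and P = -3u - 12v:
  (0, 6) → P = -72
  (0, 2) → P = -24
  (10/3, 26/3) → P = -114

The optimum lies where u = 0 and 6u - 3v = -6.
Solving simultaneously gives u = 0, v = 2.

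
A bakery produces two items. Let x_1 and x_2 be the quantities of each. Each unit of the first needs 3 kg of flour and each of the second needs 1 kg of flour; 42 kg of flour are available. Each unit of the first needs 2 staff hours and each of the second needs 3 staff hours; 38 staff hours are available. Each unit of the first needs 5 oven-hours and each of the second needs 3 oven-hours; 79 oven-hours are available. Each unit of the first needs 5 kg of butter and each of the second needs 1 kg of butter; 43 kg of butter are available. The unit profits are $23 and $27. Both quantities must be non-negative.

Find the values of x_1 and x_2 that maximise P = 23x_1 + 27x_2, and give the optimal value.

x_1 = 7, x_2 = 8, maximum P = 377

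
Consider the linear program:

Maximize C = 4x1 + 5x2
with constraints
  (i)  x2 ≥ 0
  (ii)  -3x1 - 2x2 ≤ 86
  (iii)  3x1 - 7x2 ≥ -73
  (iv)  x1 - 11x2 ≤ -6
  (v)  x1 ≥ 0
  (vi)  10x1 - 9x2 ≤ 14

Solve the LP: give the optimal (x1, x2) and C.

x1 = 755/43, x2 = 772/43, maximum C = 160

Corner points and C = 4x1 + 5x2:
  (0, 73/7) → C = 365/7
  (755/43, 772/43) → C = 160
  (0, 6/11) → C = 30/11
  (208/101, 74/101) → C = 1202/101

The optimum lies where 3x1 - 7x2 = -73 and 10x1 - 9x2 = 14.
Solving simultaneously gives x1 = 755/43, x2 = 772/43.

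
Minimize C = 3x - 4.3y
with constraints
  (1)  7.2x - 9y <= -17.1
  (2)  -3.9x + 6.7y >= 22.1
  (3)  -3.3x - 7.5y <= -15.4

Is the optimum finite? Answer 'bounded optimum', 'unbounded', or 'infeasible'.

unbounded

From the feasible point (937/146, 1027/146), moving in the direction (-7.5, 3.3) keeps every constraint satisfied while C decreases without bound.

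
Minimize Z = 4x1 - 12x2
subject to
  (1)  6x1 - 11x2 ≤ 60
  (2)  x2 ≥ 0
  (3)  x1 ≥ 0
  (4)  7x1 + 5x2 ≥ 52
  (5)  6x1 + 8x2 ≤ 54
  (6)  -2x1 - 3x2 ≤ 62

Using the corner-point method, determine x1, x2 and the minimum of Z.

Corner points and Z = 4x1 - 12x2:
  (52/7, 0) → Z = 208/7
  (9, 0) → Z = 36
  (73/13, 33/13) → Z = -8

The binding constraints are 7x1 + 5x2 = 52 and 6x1 + 8x2 = 54.
Solving simultaneously gives x1 = 73/13, x2 = 33/13.

x1 = 73/13, x2 = 33/13, minimum Z = -8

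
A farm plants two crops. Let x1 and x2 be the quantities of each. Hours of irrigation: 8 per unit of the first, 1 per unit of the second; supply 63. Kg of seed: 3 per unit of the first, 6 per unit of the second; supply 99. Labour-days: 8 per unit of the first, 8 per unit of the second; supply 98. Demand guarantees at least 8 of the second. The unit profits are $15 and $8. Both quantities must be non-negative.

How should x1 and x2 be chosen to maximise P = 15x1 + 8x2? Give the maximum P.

x1 = 17/4, x2 = 8, maximum P = 511/4

Extreme points and P = 15x1 + 8x2:
  (0, 49/4) → P = 98
  (0, 8) → P = 64
  (17/4, 8) → P = 511/4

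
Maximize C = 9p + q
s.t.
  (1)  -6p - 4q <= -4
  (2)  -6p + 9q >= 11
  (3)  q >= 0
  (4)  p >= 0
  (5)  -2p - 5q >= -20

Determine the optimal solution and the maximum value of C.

p = 125/48, q = 71/24, maximum C = 1267/48

Extreme points and C = 9p + q:
  (0, 11/9) → C = 11/9
  (125/48, 71/24) → C = 1267/48
  (0, 4) → C = 4

At the optimal vertex, -6p + 9q = 11 and -2p - 5q = -20.
Solving simultaneously gives p = 125/48, q = 71/24.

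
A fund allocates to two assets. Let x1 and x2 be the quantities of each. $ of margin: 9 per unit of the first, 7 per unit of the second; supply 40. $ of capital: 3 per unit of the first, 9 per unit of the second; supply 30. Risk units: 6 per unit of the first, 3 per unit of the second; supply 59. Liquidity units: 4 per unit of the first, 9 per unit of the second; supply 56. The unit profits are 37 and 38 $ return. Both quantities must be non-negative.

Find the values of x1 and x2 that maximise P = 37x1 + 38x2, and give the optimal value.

x1 = 5/2, x2 = 5/2, maximum P = 375/2

Feasible corners and P = 37x1 + 38x2:
  (0, 0) → P = 0
  (0, 10/3) → P = 380/3
  (40/9, 0) → P = 1480/9
  (5/2, 5/2) → P = 375/2

The binding constraints are 9x1 + 7x2 = 40 and 3x1 + 9x2 = 30.
Solving simultaneously gives x1 = 5/2, x2 = 5/2.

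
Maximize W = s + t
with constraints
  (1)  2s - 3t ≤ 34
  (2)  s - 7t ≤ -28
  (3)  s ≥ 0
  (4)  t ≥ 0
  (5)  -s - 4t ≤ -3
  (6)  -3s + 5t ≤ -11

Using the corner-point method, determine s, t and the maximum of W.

Corner points and W = s + t:
  (322/11, 90/11) → W = 412/11
  (137, 80) → W = 217
  (217/16, 95/16) → W = 39/2

The optimum lies where 2s - 3t = 34 and -3s + 5t = -11.
Solving simultaneously gives s = 137, t = 80.

s = 137, t = 80, maximum W = 217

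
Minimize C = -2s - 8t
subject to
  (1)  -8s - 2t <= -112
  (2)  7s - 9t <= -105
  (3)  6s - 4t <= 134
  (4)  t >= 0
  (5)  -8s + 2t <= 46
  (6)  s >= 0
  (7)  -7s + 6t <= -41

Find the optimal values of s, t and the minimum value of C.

s = 80, t = 173/2, minimum C = -852

Feasible corners and C = -2s - 8t:
  (813/13, 784/13) → C = -7898/13
  (333/7, 146/3) → C = -10174/21
  (80, 173/2) → C = -852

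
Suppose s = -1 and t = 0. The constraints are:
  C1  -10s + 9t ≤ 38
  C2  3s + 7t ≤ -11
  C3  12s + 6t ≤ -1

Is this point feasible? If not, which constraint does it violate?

not feasible — violates C2

Constraint C2: 3s + 7t = -3, which is not ≤ -11. All other constraints are satisfied.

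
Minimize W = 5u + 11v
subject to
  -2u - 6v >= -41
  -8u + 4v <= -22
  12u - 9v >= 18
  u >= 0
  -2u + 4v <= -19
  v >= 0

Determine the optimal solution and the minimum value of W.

The optimum lies where -2u + 4v = -19 and v = 0.
Solving simultaneously gives u = 19/2, v = 0.

u = 19/2, v = 0, minimum W = 95/2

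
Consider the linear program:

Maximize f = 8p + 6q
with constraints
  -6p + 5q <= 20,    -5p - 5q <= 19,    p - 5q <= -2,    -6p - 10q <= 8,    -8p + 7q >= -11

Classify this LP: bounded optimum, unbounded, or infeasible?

unbounded

From the feasible point (-8/3, 4/5), moving in the direction (5, 6) keeps every constraint satisfied while f increases without bound.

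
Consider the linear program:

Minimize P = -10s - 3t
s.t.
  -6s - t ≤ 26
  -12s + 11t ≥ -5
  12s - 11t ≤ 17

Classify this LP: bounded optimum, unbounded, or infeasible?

From the feasible point (-281/78, -57/13), moving in the direction (-1, 6) keeps every constraint satisfied while P decreases without bound.

unbounded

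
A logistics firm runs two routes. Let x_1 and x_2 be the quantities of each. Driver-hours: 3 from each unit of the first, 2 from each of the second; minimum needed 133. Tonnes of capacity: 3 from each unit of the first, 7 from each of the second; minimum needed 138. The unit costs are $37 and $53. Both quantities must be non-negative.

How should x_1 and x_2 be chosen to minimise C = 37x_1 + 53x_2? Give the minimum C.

x_1 = 131/3, x_2 = 1, minimum C = 5006/3

Extreme points and C = 37x_1 + 53x_2:
  (0, 133/2) → C = 7049/2
  (46, 0) → C = 1702
  (131/3, 1) → C = 5006/3
The feasible region is unbounded (it extends along (0, 1), (1, 0)), but C strictly increases along every unbounded feasible direction, so there is no improving ray and the minimum is attained at a vertex.

At the optimal vertex, 3x_1 + 2x_2 = 133 and 3x_1 + 7x_2 = 138.
Solving simultaneously gives x_1 = 131/3, x_2 = 1.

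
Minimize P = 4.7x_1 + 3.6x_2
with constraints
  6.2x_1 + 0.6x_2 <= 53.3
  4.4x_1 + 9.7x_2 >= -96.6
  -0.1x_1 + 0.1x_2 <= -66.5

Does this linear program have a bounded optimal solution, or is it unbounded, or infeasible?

The boundaries 6.2x_1 + 0.6x_2 = 53.3 and 4.4x_1 + 9.7x_2 = -96.6 meet at (57497/5750, -41672/2875), but that point violates -0.1x_1 + 0.1x_2 ≤ -66.5. Every candidate vertex is excluded by some other constraint, so the feasible region is empty.

infeasible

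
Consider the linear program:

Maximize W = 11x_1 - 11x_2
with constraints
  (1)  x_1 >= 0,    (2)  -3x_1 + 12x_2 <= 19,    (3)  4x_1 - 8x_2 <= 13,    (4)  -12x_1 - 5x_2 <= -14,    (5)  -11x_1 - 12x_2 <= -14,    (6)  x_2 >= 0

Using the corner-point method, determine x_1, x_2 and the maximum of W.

x_1 = 77/6, x_2 = 115/24, maximum W = 2123/24

Corner points and W = 11x_1 - 11x_2:
  (77/6, 115/24) → W = 2123/24
  (73/159, 90/53) → W = -2167/159
  (13/4, 0) → W = 143/4
  (98/89, 14/89) → W = 924/89
  (14/11, 0) → W = 14

At the optimal vertex, -3x_1 + 12x_2 = 19 and 4x_1 - 8x_2 = 13.
Solving simultaneously gives x_1 = 77/6, x_2 = 115/24.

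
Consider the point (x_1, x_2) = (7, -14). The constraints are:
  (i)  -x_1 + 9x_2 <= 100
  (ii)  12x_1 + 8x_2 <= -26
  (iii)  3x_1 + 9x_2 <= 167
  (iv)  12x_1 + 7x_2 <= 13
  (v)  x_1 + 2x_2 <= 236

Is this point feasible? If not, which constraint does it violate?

feasible

(i): -133 ≤ 100 ✓
(ii): -28 ≤ -26 ✓
(iii): -105 ≤ 167 ✓
(iv): -14 ≤ 13 ✓
(v): -21 ≤ 236 ✓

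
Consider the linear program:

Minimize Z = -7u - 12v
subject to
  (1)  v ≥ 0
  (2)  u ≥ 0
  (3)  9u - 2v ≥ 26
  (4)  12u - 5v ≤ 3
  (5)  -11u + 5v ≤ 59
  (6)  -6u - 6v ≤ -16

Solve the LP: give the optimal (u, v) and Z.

Corner points and Z = -7u - 12v:
  (124/21, 95/7) → Z = -4288/21
  (248/23, 817/23) → Z = -11540/23
  (62, 741/5) → Z = -11062/5

The binding constraints are 12u - 5v = 3 and -11u + 5v = 59.
Solving simultaneously gives u = 62, v = 741/5.

u = 62, v = 741/5, minimum Z = -11062/5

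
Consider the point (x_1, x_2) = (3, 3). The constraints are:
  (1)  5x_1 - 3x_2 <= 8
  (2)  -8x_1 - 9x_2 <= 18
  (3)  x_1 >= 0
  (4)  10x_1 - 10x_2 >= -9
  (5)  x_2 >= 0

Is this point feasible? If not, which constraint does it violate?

feasible

(1): 6 ≤ 8 ✓
(2): -51 ≤ 18 ✓
(3): 3 ≥ 0 ✓
(4): 0 ≥ -9 ✓
(5): 3 ≥ 0 ✓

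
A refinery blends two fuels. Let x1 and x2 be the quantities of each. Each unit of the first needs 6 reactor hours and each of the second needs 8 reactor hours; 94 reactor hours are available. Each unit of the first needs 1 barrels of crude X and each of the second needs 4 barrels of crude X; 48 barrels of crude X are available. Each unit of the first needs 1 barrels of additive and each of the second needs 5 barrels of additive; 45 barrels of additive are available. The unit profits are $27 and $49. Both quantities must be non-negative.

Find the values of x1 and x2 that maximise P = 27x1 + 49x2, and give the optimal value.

Vertices and P = 27x1 + 49x2:
  (0, 0) → P = 0
  (0, 9) → P = 441
  (47/3, 0) → P = 423
  (5, 8) → P = 527

The binding constraints are 6x1 + 8x2 = 94 and x1 + 5x2 = 45.
Solving simultaneously gives x1 = 5, x2 = 8.

x1 = 5, x2 = 8, maximum P = 527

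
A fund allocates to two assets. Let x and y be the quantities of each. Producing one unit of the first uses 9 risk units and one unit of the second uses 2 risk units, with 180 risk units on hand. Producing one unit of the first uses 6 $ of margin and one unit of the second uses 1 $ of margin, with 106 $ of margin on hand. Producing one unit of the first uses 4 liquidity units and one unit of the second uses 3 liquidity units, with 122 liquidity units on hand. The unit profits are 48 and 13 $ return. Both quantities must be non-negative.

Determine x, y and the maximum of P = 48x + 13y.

x = 14, y = 22, maximum P = 958

Feasible corners and P = 48x + 13y:
  (0, 0) → P = 0
  (0, 122/3) → P = 1586/3
  (53/3, 0) → P = 848
  (14, 22) → P = 958

The optimum lies where 6x + y = 106 and 4x + 3y = 122.
Solving simultaneously gives x = 14, y = 22.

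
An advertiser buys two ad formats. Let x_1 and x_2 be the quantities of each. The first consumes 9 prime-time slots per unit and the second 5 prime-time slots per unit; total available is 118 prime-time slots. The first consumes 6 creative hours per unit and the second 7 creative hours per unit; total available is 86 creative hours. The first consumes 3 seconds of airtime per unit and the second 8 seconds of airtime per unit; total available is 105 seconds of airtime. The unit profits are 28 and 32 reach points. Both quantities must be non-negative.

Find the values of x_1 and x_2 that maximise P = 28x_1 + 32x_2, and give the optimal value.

x_1 = 12, x_2 = 2, maximum P = 400

Vertices and P = 28x_1 + 32x_2:
  (0, 0) → P = 0
  (0, 86/7) → P = 2752/7
  (118/9, 0) → P = 3304/9
  (12, 2) → P = 400

The optimum lies where 9x_1 + 5x_2 = 118 and 6x_1 + 7x_2 = 86.
Solving simultaneously gives x_1 = 12, x_2 = 2.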